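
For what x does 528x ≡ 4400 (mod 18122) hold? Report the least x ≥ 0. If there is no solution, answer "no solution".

First find gcd(528, 18122):
18122 = 34*528 + 170
528 = 3*170 + 18
170 = 9*18 + 8
18 = 2*8 + 2
8 = 4*2 + 0
gcd = 2 and 2 | 4400, so solutions exist. Divide through by 2: 264x ≡ 2200 (mod 9061).
Now find 264⁻¹ mod 9061:
9061 = 34*264 + 85
264 = 3*85 + 9
85 = 9*9 + 4
9 = 2*4 + 1
4 = 4*1 + 0
Back-substitute:
1 = 9 − 2·4
1 = −2·85 + 19·9
1 = 19·264 − 59·85
1 = −59·9061 + 2025·264
So 264⁻¹ ≡ 2025 (mod 9061).
Then x ≡ 2025·2200 ≡ 6049 (mod 9061); the smallest non-negative solution is x = 6049.

6049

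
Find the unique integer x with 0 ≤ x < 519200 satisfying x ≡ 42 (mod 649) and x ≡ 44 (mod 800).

323244

Write x = 42 + 649·k. Then 649·k ≡ 44 − 42 ≡ 2 (mod 800).
Need 649⁻¹ mod 800. Extended Euclid on (800, 649):
800 = 1·649 + 151
649 = 4·151 + 45
151 = 3·45 + 16
45 = 2·16 + 13
16 = 1·13 + 3
13 = 4·3 + 1
3 = 3·1 + 0
Back-substitute:
1 = 13 − 4·3
1 = −4·16 + 5·13
1 = 5·45 − 14·16
1 = −14·151 + 47·45
1 = 47·649 − 202·151
1 = −202·800 + 249·649
649⁻¹ ≡ 249 (mod 800), so k ≡ 249·2 ≡ 498 (mod 800).
x = 42 + 649·498 = 323244.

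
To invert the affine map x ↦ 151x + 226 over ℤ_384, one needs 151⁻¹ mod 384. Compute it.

gcd(384, 151) by repeated division:
384 = 2×151 + 82
151 = 1×82 + 69
82 = 1×69 + 13
69 = 5×13 + 4
13 = 3×4 + 1
4 = 4×1 + 0
Since gcd(151, 384) = 1, back-substitute to write 1 as a combination:
1 = 13 − 3·4
1 = −3·69 + 16·13
1 = 16·82 − 19·69
1 = −19·151 + 35·82
1 = 35·384 − 89·151
Hence 151⁻¹ ≡ -89 ≡ 295 (mod 384).

295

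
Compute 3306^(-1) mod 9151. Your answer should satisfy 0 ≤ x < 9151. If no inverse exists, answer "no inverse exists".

Run Euclid on (9151, 3306):
9151 = 2*3306 + 2539
3306 = 1*2539 + 767
2539 = 3*767 + 238
767 = 3*238 + 53
238 = 4*53 + 26
53 = 2*26 + 1
26 = 26*1 + 0
Since gcd(3306, 9151) = 1, back-substitute to write 1 as a combination:
1 = 53 − 2·26
1 = −2·238 + 9·53
1 = 9·767 − 29·238
1 = −29·2539 + 96·767
1 = 96·3306 − 125·2539
1 = −125·9151 + 346·3306
So 3306·346 ≡ 1 (mod 9151).

346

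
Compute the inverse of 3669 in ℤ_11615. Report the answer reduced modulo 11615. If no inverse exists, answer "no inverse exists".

554

Extended Euclidean algorithm:
11615 = 3*3669 + 608
3669 = 6*608 + 21
608 = 28*21 + 20
21 = 1*20 + 1
20 = 20*1 + 0
Since gcd(3669, 11615) = 1, back-substitute to write 1 as a combination:
1 = 21 − 20
1 = −608 + 29·21
1 = 29·3669 − 175·608
1 = −175·11615 + 554·3669
So 3669·554 ≡ 1 (mod 11615).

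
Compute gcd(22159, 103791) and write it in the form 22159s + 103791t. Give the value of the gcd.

Repeated division:
103791 = 4*22159 + 15155
22159 = 1*15155 + 7004
15155 = 2*7004 + 1147
7004 = 6*1147 + 122
1147 = 9*122 + 49
122 = 2*49 + 24
49 = 2*24 + 1
24 = 24*1 + 0
gcd(22159, 103791) = 1.
Back-substituting:
1 = 49 − 2·24
1 = −2·122 + 5·49
1 = 5·1147 − 47·122
1 = −47·7004 + 287·1147
1 = 287·15155 − 621·7004
1 = −621·22159 + 908·15155
1 = 908·103791 − 4253·22159
So 1 = (908)·103791 + (-4253)·22159.

1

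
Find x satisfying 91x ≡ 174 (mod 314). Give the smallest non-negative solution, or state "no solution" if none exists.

240

First find gcd(91, 314):
314 = 3×91 + 41
91 = 2×41 + 9
41 = 4×9 + 5
9 = 1×5 + 4
5 = 1×4 + 1
4 = 4×1 + 0
gcd = 1, so a unique solution mod 314 exists.
Back-substitute for the Bézout coefficients:
1 = 5 − 4
1 = −9 + 2·5
1 = 2·41 − 9·9
1 = −9·91 + 20·41
1 = 20·314 − 69·91
So 91·(-69) ≡ 1 (mod 314), giving 91⁻¹ ≡ 245.
x ≡ 91⁻¹·174 ≡ 245·174 ≡ 240 (mod 314).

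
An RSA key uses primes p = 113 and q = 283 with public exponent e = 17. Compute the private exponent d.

16721

φ(n) = (p−1)(q−1) = 112·282 = 31584.
Need d with 17·d ≡ 1 (mod 31584). Apply the extended Euclidean algorithm:
31584 = 1857·17 + 15
17 = 1·15 + 2
15 = 7·2 + 1
2 = 2·1 + 0
Back-substitute:
1 = 15 − 7·2
1 = −7·17 + 8·15
1 = 8·31584 − 14863·17
So 17·(-14863) ≡ 1 (mod 31584), hence d ≡ -14863 ≡ 16721 (mod 31584).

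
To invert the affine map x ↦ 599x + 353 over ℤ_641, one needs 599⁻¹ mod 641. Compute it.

351

gcd(641, 599) by repeated division:
641 = 1×599 + 42
599 = 14×42 + 11
42 = 3×11 + 9
11 = 1×9 + 2
9 = 4×2 + 1
2 = 2×1 + 0
Since gcd(599, 641) = 1, back-substitute to write 1 as a combination:
1 = 9 − 4·2
1 = −4·11 + 5·9
1 = 5·42 − 19·11
1 = −19·599 + 271·42
1 = 271·641 − 290·599
Thus 599·(-290) ≡ 1 (mod 641); reducing, -290 mod 641 = 351.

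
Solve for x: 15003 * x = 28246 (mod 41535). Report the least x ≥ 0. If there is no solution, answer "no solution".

no solution

gcd(15003, 41535):
41535 = 2×15003 + 11529
15003 = 1×11529 + 3474
11529 = 3×3474 + 1107
3474 = 3×1107 + 153
1107 = 7×153 + 36
153 = 4×36 + 9
36 = 4×9 + 0
gcd = 9, but 9 ∤ 28246, so the congruence has no solution.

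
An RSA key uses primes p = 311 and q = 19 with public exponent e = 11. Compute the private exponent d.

φ(n) = (p−1)(q−1) = 310·18 = 5580.
Need d with 11·d ≡ 1 (mod 5580). Apply the extended Euclidean algorithm:
5580 = 507·11 + 3
11 = 3·3 + 2
3 = 1·2 + 1
2 = 2·1 + 0
Back-substitute:
1 = 3 − 2
1 = −11 + 4·3
1 = 4·5580 − 2029·11
So 11·(-2029) ≡ 1 (mod 5580), hence d ≡ -2029 ≡ 3551 (mod 5580).

3551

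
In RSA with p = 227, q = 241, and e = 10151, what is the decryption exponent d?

φ(n) = (p−1)(q−1) = 226·240 = 54240.
Need d with 10151·d ≡ 1 (mod 54240). Apply the extended Euclidean algorithm:
54240 = 5×10151 + 3485
10151 = 2×3485 + 3181
3485 = 1×3181 + 304
3181 = 10×304 + 141
304 = 2×141 + 22
141 = 6×22 + 9
22 = 2×9 + 4
9 = 2×4 + 1
4 = 4×1 + 0
Back-substitute:
1 = 9 − 2·4
1 = −2·22 + 5·9
1 = 5·141 − 32·22
1 = −32·304 + 69·141
1 = 69·3181 − 722·304
1 = −722·3485 + 791·3181
1 = 791·10151 − 2304·3485
1 = −2304·54240 + 12311·10151
So 10151·12311 ≡ 1 (mod 54240), hence d = 12311.

12311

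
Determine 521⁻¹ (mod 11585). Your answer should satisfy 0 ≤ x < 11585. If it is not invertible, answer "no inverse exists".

1601

Run Euclid on (11585, 521):
11585 = 22·521 + 123
521 = 4·123 + 29
123 = 4·29 + 7
29 = 4·7 + 1
7 = 7·1 + 0
gcd = 1, so the inverse exists. Back-substitute:
1 = 29 − 4·7
1 = −4·123 + 17·29
1 = 17·521 − 72·123
1 = −72·11585 + 1601·521
So 521·1601 ≡ 1 (mod 11585).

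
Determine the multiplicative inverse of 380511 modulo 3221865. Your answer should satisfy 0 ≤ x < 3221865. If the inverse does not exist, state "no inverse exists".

no inverse exists

Euclidean algorithm on 3221865, 380511:
3221865 = 8×380511 + 177777
380511 = 2×177777 + 24957
177777 = 7×24957 + 3078
24957 = 8×3078 + 333
3078 = 9×333 + 81
333 = 4×81 + 9
81 = 9×9 + 0
The gcd is 9, not 1, hence no inverse exists.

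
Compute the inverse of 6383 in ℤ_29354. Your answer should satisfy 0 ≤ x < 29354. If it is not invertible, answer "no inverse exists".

Compute gcd(6383, 29354):
29354 = 4·6383 + 3822
6383 = 1·3822 + 2561
3822 = 1·2561 + 1261
2561 = 2·1261 + 39
1261 = 32·39 + 13
39 = 3·13 + 0
Since gcd = 13 > 1, 6383 is not a unit mod 29354.

no inverse exists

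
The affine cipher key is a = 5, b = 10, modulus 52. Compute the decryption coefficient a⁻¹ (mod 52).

21

gcd(52, 5) by repeated division:
52 = 10×5 + 2
5 = 2×2 + 1
2 = 2×1 + 0
gcd = 1, so the inverse exists. Back-substitute:
1 = 5 − 2·2
1 = −2·52 + 21·5
So 5·21 ≡ 1 (mod 52).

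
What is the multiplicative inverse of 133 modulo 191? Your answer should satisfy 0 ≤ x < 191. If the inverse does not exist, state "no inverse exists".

Run Euclid on (191, 133):
191 = 1*133 + 58
133 = 2*58 + 17
58 = 3*17 + 7
17 = 2*7 + 3
7 = 2*3 + 1
3 = 3*1 + 0
The gcd is 1. Working backward:
1 = 7 − 2·3
1 = −2·17 + 5·7
1 = 5·58 − 17·17
1 = −17·133 + 39·58
1 = 39·191 − 56·133
So 133·(-56) ≡ 1 (mod 191), and -56 ≡ 135 (mod 191).

135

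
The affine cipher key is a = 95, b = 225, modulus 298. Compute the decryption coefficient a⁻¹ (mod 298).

gcd(298, 95) by repeated division:
298 = 3×95 + 13
95 = 7×13 + 4
13 = 3×4 + 1
4 = 4×1 + 0
Since gcd(95, 298) = 1, back-substitute to write 1 as a combination:
1 = 13 − 3·4
1 = −3·95 + 22·13
1 = 22·298 − 69·95
So 95·(-69) ≡ 1 (mod 298), and -69 ≡ 229 (mod 298).

229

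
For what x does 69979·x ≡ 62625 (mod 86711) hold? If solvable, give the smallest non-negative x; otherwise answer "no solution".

First find gcd(69979, 86711):
86711 = 1×69979 + 16732
69979 = 4×16732 + 3051
16732 = 5×3051 + 1477
3051 = 2×1477 + 97
1477 = 15×97 + 22
97 = 4×22 + 9
22 = 2×9 + 4
9 = 2×4 + 1
4 = 4×1 + 0
gcd = 1, so a unique solution mod 86711 exists.
Back-substitute for the Bézout coefficients:
1 = 9 − 2·4
1 = −2·22 + 5·9
1 = 5·97 − 22·22
1 = −22·1477 + 335·97
1 = 335·3051 − 692·1477
1 = −692·16732 + 3795·3051
1 = 3795·69979 − 15872·16732
1 = −15872·86711 + 19667·69979
So 69979·(19667) ≡ 1 (mod 86711), giving 69979⁻¹ ≡ 19667.
x ≡ 69979⁻¹·62625 ≡ 19667·62625 ≡ 2831 (mod 86711).

2831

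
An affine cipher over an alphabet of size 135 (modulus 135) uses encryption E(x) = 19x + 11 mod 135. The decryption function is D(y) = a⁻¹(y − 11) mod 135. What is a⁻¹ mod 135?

Run Euclid on (135, 19):
135 = 7*19 + 2
19 = 9*2 + 1
2 = 2*1 + 0
The gcd is 1. Working backward:
1 = 19 − 9·2
1 = −9·135 + 64·19
So 19·64 ≡ 1 (mod 135).

64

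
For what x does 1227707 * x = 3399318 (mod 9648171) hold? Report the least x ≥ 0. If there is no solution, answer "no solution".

668691

First find gcd(1227707, 9648171):
9648171 = 7×1227707 + 1054222
1227707 = 1×1054222 + 173485
1054222 = 6×173485 + 13312
173485 = 13×13312 + 429
13312 = 31×429 + 13
429 = 33×13 + 0
gcd = 13 and 13 | 3399318, so solutions exist. Divide through by 13: 94439x ≡ 261486 (mod 742167).
Now find 94439⁻¹ mod 742167:
742167 = 7×94439 + 81094
94439 = 1×81094 + 13345
81094 = 6×13345 + 1024
13345 = 13×1024 + 33
1024 = 31×33 + 1
33 = 33×1 + 0
Back-substitute:
1 = 1024 − 31·33
1 = −31·13345 + 404·1024
1 = 404·81094 − 2455·13345
1 = −2455·94439 + 2859·81094
1 = 2859·742167 − 22468·94439
So 94439·(-22468) ≡ 1 (mod 742167), i.e. 94439⁻¹ ≡ 719699.
Then x ≡ 719699·261486 ≡ 668691 (mod 742167); the smallest non-negative solution is x = 668691.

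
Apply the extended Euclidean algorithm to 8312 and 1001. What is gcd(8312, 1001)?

1

Apply Euclid's algorithm to 8312 and 1001:
8312 = 8×1001 + 304
1001 = 3×304 + 89
304 = 3×89 + 37
89 = 2×37 + 15
37 = 2×15 + 7
15 = 2×7 + 1
7 = 7×1 + 0
gcd(8312, 1001) = 1.
Working backward:
1 = 15 − 2·7
1 = −2·37 + 5·15
1 = 5·89 − 12·37
1 = −12·304 + 41·89
1 = 41·1001 − 135·304
1 = −135·8312 + 1121·1001
So 1 = (-135)·8312 + (1121)·1001.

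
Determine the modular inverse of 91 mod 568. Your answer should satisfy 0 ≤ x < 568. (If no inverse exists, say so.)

Apply the Euclidean algorithm to 568 and 91:
568 = 6·91 + 22
91 = 4·22 + 3
22 = 7·3 + 1
3 = 3·1 + 0
The gcd is 1. Working backward:
1 = 22 − 7·3
1 = −7·91 + 29·22
1 = 29·568 − 181·91
Thus 91·(-181) ≡ 1 (mod 568); reducing, -181 mod 568 = 387.

387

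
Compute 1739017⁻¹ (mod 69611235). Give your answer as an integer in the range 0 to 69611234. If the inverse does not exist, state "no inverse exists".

16892308

Run Euclid on (69611235, 1739017):
69611235 = 40·1739017 + 50555
1739017 = 34·50555 + 20147
50555 = 2·20147 + 10261
20147 = 1·10261 + 9886
10261 = 1·9886 + 375
9886 = 26·375 + 136
375 = 2·136 + 103
136 = 1·103 + 33
103 = 3·33 + 4
33 = 8·4 + 1
4 = 4·1 + 0
The gcd is 1. Working backward:
1 = 33 − 8·4
1 = −8·103 + 25·33
1 = 25·136 − 33·103
1 = −33·375 + 91·136
1 = 91·9886 − 2399·375
1 = −2399·10261 + 2490·9886
1 = 2490·20147 − 4889·10261
1 = −4889·50555 + 12268·20147
1 = 12268·1739017 − 422001·50555
1 = −422001·69611235 + 16892308·1739017
So 1739017·16892308 ≡ 1 (mod 69611235).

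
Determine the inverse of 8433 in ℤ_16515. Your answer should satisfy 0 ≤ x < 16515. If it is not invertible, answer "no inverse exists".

no inverse exists

Compute gcd(8433, 16515):
16515 = 1×8433 + 8082
8433 = 1×8082 + 351
8082 = 23×351 + 9
351 = 39×9 + 0
Since gcd = 9 > 1, 8433 is not a unit mod 16515.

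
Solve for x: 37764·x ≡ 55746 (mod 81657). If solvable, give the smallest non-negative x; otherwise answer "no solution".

First find gcd(37764, 81657):
81657 = 2×37764 + 6129
37764 = 6×6129 + 990
6129 = 6×990 + 189
990 = 5×189 + 45
189 = 4×45 + 9
45 = 5×9 + 0
gcd = 9 and 9 | 55746, so solutions exist. Divide through by 9: 4196x ≡ 6194 (mod 9073).
Now find 4196⁻¹ mod 9073:
9073 = 2*4196 + 681
4196 = 6*681 + 110
681 = 6*110 + 21
110 = 5*21 + 5
21 = 4*5 + 1
5 = 5*1 + 0
Back-substitute:
1 = 21 − 4·5
1 = −4·110 + 21·21
1 = 21·681 − 130·110
1 = −130·4196 + 801·681
1 = 801·9073 − 1732·4196
So 4196·(-1732) ≡ 1 (mod 9073), i.e. 4196⁻¹ ≡ 7341.
Then x ≡ 7341·6194 ≡ 5351 (mod 9073); the smallest non-negative solution is x = 5351.

5351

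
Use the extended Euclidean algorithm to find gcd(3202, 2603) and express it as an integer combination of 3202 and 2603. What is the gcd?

1

Apply Euclid's algorithm to 3202 and 2603:
3202 = 1·2603 + 599
2603 = 4·599 + 207
599 = 2·207 + 185
207 = 1·185 + 22
185 = 8·22 + 9
22 = 2·9 + 4
9 = 2·4 + 1
4 = 4·1 + 0
gcd(3202, 2603) = 1.
Back-substituting:
1 = 9 − 2·4
1 = −2·22 + 5·9
1 = 5·185 − 42·22
1 = −42·207 + 47·185
1 = 47·599 − 136·207
1 = −136·2603 + 591·599
1 = 591·3202 − 727·2603
So 1 = (591)·3202 + (-727)·2603.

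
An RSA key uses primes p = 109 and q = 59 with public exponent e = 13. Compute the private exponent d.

φ(n) = (p−1)(q−1) = 108·58 = 6264.
Need d with 13·d ≡ 1 (mod 6264). Apply the extended Euclidean algorithm:
6264 = 481×13 + 11
13 = 1×11 + 2
11 = 5×2 + 1
2 = 2×1 + 0
Back-substitute:
1 = 11 − 5·2
1 = −5·13 + 6·11
1 = 6·6264 − 2891·13
So 13·(-2891) ≡ 1 (mod 6264), hence d ≡ -2891 ≡ 3373 (mod 6264).

3373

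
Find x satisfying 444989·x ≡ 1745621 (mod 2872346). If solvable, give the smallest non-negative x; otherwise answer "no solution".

490219

First find gcd(444989, 2872346):
2872346 = 6×444989 + 202412
444989 = 2×202412 + 40165
202412 = 5×40165 + 1587
40165 = 25×1587 + 490
1587 = 3×490 + 117
490 = 4×117 + 22
117 = 5×22 + 7
22 = 3×7 + 1
7 = 7×1 + 0
gcd = 1, so a unique solution mod 2872346 exists.
Back-substitute for the Bézout coefficients:
1 = 22 − 3·7
1 = −3·117 + 16·22
1 = 16·490 − 67·117
1 = −67·1587 + 217·490
1 = 217·40165 − 5492·1587
1 = −5492·202412 + 27677·40165
1 = 27677·444989 − 60846·202412
1 = −60846·2872346 + 392753·444989
So 444989·(392753) ≡ 1 (mod 2872346), giving 444989⁻¹ ≡ 392753.
x ≡ 444989⁻¹·1745621 ≡ 392753·1745621 ≡ 490219 (mod 2872346).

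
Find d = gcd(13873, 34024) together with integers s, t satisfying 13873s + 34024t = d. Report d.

1

Apply Euclid's algorithm to 34024 and 13873:
34024 = 2·13873 + 6278
13873 = 2·6278 + 1317
6278 = 4·1317 + 1010
1317 = 1·1010 + 307
1010 = 3·307 + 89
307 = 3·89 + 40
89 = 2·40 + 9
40 = 4·9 + 4
9 = 2·4 + 1
4 = 4·1 + 0
gcd(13873, 34024) = 1.
Back-substituting:
1 = 9 − 2·4
1 = −2·40 + 9·9
1 = 9·89 − 20·40
1 = −20·307 + 69·89
1 = 69·1010 − 227·307
1 = −227·1317 + 296·1010
1 = 296·6278 − 1411·1317
1 = −1411·13873 + 3118·6278
1 = 3118·34024 − 7647·13873
So 1 = (3118)·34024 + (-7647)·13873.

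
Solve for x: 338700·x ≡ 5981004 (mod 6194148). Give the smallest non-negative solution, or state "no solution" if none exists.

426622

First find gcd(338700, 6194148):
6194148 = 18×338700 + 97548
338700 = 3×97548 + 46056
97548 = 2×46056 + 5436
46056 = 8×5436 + 2568
5436 = 2×2568 + 300
2568 = 8×300 + 168
300 = 1×168 + 132
168 = 1×132 + 36
132 = 3×36 + 24
36 = 1×24 + 12
24 = 2×12 + 0
gcd = 12 and 12 | 5981004, so solutions exist. Divide through by 12: 28225x ≡ 498417 (mod 516179).
Now find 28225⁻¹ mod 516179:
516179 = 18*28225 + 8129
28225 = 3*8129 + 3838
8129 = 2*3838 + 453
3838 = 8*453 + 214
453 = 2*214 + 25
214 = 8*25 + 14
25 = 1*14 + 11
14 = 1*11 + 3
11 = 3*3 + 2
3 = 1*2 + 1
2 = 2*1 + 0
Back-substitute:
1 = 3 − 2
1 = −11 + 4·3
1 = 4·14 − 5·11
1 = −5·25 + 9·14
1 = 9·214 − 77·25
1 = −77·453 + 163·214
1 = 163·3838 − 1381·453
1 = −1381·8129 + 2925·3838
1 = 2925·28225 − 10156·8129
1 = −10156·516179 + 185733·28225
So 28225⁻¹ ≡ 185733 (mod 516179).
Then x ≡ 185733·498417 ≡ 426622 (mod 516179); the smallest non-negative solution is x = 426622.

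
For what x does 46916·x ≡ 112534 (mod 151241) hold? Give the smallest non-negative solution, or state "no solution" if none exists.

58602

First find gcd(46916, 151241):
151241 = 3×46916 + 10493
46916 = 4×10493 + 4944
10493 = 2×4944 + 605
4944 = 8×605 + 104
605 = 5×104 + 85
104 = 1×85 + 19
85 = 4×19 + 9
19 = 2×9 + 1
9 = 9×1 + 0
gcd = 1, so a unique solution mod 151241 exists.
Back-substitute for the Bézout coefficients:
1 = 19 − 2·9
1 = −2·85 + 9·19
1 = 9·104 − 11·85
1 = −11·605 + 64·104
1 = 64·4944 − 523·605
1 = −523·10493 + 1110·4944
1 = 1110·46916 − 4963·10493
1 = −4963·151241 + 15999·46916
So 46916·(15999) ≡ 1 (mod 151241), giving 46916⁻¹ ≡ 15999.
x ≡ 46916⁻¹·112534 ≡ 15999·112534 ≡ 58602 (mod 151241).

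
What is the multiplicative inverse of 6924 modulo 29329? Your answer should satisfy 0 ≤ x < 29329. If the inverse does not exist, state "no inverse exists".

14889

Run Euclid on (29329, 6924):
29329 = 4·6924 + 1633
6924 = 4·1633 + 392
1633 = 4·392 + 65
392 = 6·65 + 2
65 = 32·2 + 1
2 = 2·1 + 0
The gcd is 1. Working backward:
1 = 65 − 32·2
1 = −32·392 + 193·65
1 = 193·1633 − 804·392
1 = −804·6924 + 3409·1633
1 = 3409·29329 − 14440·6924
Thus 6924·(-14440) ≡ 1 (mod 29329); reducing, -14440 mod 29329 = 14889.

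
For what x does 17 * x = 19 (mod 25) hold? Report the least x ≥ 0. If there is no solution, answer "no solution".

First find gcd(17, 25):
25 = 1*17 + 8
17 = 2*8 + 1
8 = 8*1 + 0
gcd = 1, so a unique solution mod 25 exists.
Back-substitute for the Bézout coefficients:
1 = 17 − 2·8
1 = −2·25 + 3·17
So 17·(3) ≡ 1 (mod 25), giving 17⁻¹ ≡ 3.
x ≡ 17⁻¹·19 ≡ 3·19 ≡ 7 (mod 25).

7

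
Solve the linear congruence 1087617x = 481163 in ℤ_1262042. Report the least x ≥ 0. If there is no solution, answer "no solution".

154937

First find gcd(1087617, 1262042):
1262042 = 1×1087617 + 174425
1087617 = 6×174425 + 41067
174425 = 4×41067 + 10157
41067 = 4×10157 + 439
10157 = 23×439 + 60
439 = 7×60 + 19
60 = 3×19 + 3
19 = 6×3 + 1
3 = 3×1 + 0
gcd = 1, so a unique solution mod 1262042 exists.
Back-substitute for the Bézout coefficients:
1 = 19 − 6·3
1 = −6·60 + 19·19
1 = 19·439 − 139·60
1 = −139·10157 + 3216·439
1 = 3216·41067 − 13003·10157
1 = −13003·174425 + 55228·41067
1 = 55228·1087617 − 344371·174425
1 = −344371·1262042 + 399599·1087617
So 1087617·(399599) ≡ 1 (mod 1262042), giving 1087617⁻¹ ≡ 399599.
x ≡ 1087617⁻¹·481163 ≡ 399599·481163 ≡ 154937 (mod 1262042).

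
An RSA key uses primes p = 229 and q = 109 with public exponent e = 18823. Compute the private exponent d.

φ(n) = (p−1)(q−1) = 228·108 = 24624.
Need d with 18823·d ≡ 1 (mod 24624). Apply the extended Euclidean algorithm:
24624 = 1×18823 + 5801
18823 = 3×5801 + 1420
5801 = 4×1420 + 121
1420 = 11×121 + 89
121 = 1×89 + 32
89 = 2×32 + 25
32 = 1×25 + 7
25 = 3×7 + 4
7 = 1×4 + 3
4 = 1×3 + 1
3 = 3×1 + 0
Back-substitute:
1 = 4 − 3
1 = −7 + 2·4
1 = 2·25 − 7·7
1 = −7·32 + 9·25
1 = 9·89 − 25·32
1 = −25·121 + 34·89
1 = 34·1420 − 399·121
1 = −399·5801 + 1630·1420
1 = 1630·18823 − 5289·5801
1 = −5289·24624 + 6919·18823
So 18823·6919 ≡ 1 (mod 24624), hence d = 6919.

6919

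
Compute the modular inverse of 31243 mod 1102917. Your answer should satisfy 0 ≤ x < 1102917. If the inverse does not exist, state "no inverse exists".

gcd(1102917, 31243) by repeated division:
1102917 = 35*31243 + 9412
31243 = 3*9412 + 3007
9412 = 3*3007 + 391
3007 = 7*391 + 270
391 = 1*270 + 121
270 = 2*121 + 28
121 = 4*28 + 9
28 = 3*9 + 1
9 = 9*1 + 0
Since gcd(31243, 1102917) = 1, back-substitute to write 1 as a combination:
1 = 28 − 3·9
1 = −3·121 + 13·28
1 = 13·270 − 29·121
1 = −29·391 + 42·270
1 = 42·3007 − 323·391
1 = −323·9412 + 1011·3007
1 = 1011·31243 − 3356·9412
1 = −3356·1102917 + 118471·31243
So 31243·118471 ≡ 1 (mod 1102917).

118471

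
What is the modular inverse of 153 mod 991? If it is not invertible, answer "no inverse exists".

285

gcd(991, 153) by repeated division:
991 = 6*153 + 73
153 = 2*73 + 7
73 = 10*7 + 3
7 = 2*3 + 1
3 = 3*1 + 0
The gcd is 1. Working backward:
1 = 7 − 2·3
1 = −2·73 + 21·7
1 = 21·153 − 44·73
1 = −44·991 + 285·153
So 153·285 ≡ 1 (mod 991).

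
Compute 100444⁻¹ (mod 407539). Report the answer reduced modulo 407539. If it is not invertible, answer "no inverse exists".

gcd(407539, 100444) by repeated division:
407539 = 4·100444 + 5763
100444 = 17·5763 + 2473
5763 = 2·2473 + 817
2473 = 3·817 + 22
817 = 37·22 + 3
22 = 7·3 + 1
3 = 3·1 + 0
The gcd is 1. Working backward:
1 = 22 − 7·3
1 = −7·817 + 260·22
1 = 260·2473 − 787·817
1 = −787·5763 + 1834·2473
1 = 1834·100444 − 31965·5763
1 = −31965·407539 + 129694·100444
So 100444·129694 ≡ 1 (mod 407539).

129694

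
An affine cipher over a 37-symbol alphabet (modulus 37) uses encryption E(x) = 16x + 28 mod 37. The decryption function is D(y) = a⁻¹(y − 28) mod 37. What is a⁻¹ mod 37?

Run Euclid on (37, 16):
37 = 2*16 + 5
16 = 3*5 + 1
5 = 5*1 + 0
Since gcd(16, 37) = 1, back-substitute to write 1 as a combination:
1 = 16 − 3·5
1 = −3·37 + 7·16
So 16·7 ≡ 1 (mod 37).

7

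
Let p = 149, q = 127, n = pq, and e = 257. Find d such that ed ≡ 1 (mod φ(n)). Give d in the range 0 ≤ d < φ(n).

8417

φ(n) = (p−1)(q−1) = 148·126 = 18648.
Need d with 257·d ≡ 1 (mod 18648). Apply the extended Euclidean algorithm:
18648 = 72·257 + 144
257 = 1·144 + 113
144 = 1·113 + 31
113 = 3·31 + 20
31 = 1·20 + 11
20 = 1·11 + 9
11 = 1·9 + 2
9 = 4·2 + 1
2 = 2·1 + 0
Back-substitute:
1 = 9 − 4·2
1 = −4·11 + 5·9
1 = 5·20 − 9·11
1 = −9·31 + 14·20
1 = 14·113 − 51·31
1 = −51·144 + 65·113
1 = 65·257 − 116·144
1 = −116·18648 + 8417·257
So 257·8417 ≡ 1 (mod 18648), hence d = 8417.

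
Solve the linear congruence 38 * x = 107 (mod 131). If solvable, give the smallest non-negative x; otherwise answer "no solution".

First find gcd(38, 131):
131 = 3·38 + 17
38 = 2·17 + 4
17 = 4·4 + 1
4 = 4·1 + 0
gcd = 1, so a unique solution mod 131 exists.
Back-substitute for the Bézout coefficients:
1 = 17 − 4·4
1 = −4·38 + 9·17
1 = 9·131 − 31·38
So 38·(-31) ≡ 1 (mod 131), giving 38⁻¹ ≡ 100.
x ≡ 38⁻¹·107 ≡ 100·107 ≡ 89 (mod 131).

89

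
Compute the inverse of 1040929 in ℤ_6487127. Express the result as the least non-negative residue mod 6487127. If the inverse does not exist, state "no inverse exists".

Extended Euclidean algorithm:
6487127 = 6*1040929 + 241553
1040929 = 4*241553 + 74717
241553 = 3*74717 + 17402
74717 = 4*17402 + 5109
17402 = 3*5109 + 2075
5109 = 2*2075 + 959
2075 = 2*959 + 157
959 = 6*157 + 17
157 = 9*17 + 4
17 = 4*4 + 1
4 = 4*1 + 0
The gcd is 1. Working backward:
1 = 17 − 4·4
1 = −4·157 + 37·17
1 = 37·959 − 226·157
1 = −226·2075 + 489·959
1 = 489·5109 − 1204·2075
1 = −1204·17402 + 4101·5109
1 = 4101·74717 − 17608·17402
1 = −17608·241553 + 56925·74717
1 = 56925·1040929 − 245308·241553
1 = −245308·6487127 + 1528773·1040929
So 1040929·1528773 ≡ 1 (mod 6487127).

1528773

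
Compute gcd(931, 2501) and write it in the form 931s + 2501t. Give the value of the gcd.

Repeated division:
2501 = 2·931 + 639
931 = 1·639 + 292
639 = 2·292 + 55
292 = 5·55 + 17
55 = 3·17 + 4
17 = 4·4 + 1
4 = 4·1 + 0
gcd(931, 2501) = 1.
Back-substituting:
1 = 17 − 4·4
1 = −4·55 + 13·17
1 = 13·292 − 69·55
1 = −69·639 + 151·292
1 = 151·931 − 220·639
1 = −220·2501 + 591·931
So 1 = (-220)·2501 + (591)·931.

1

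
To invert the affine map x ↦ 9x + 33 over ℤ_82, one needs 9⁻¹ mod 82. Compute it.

Apply the Euclidean algorithm to 82 and 9:
82 = 9*9 + 1
9 = 9*1 + 0
Since gcd(9, 82) = 1, back-substitute to write 1 as a combination:
1 = 82 − 9·9
Thus 9·(-9) ≡ 1 (mod 82); reducing, -9 mod 82 = 73.

73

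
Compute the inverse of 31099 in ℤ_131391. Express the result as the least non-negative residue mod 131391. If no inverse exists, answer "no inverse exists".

99628

Extended Euclidean algorithm:
131391 = 4×31099 + 6995
31099 = 4×6995 + 3119
6995 = 2×3119 + 757
3119 = 4×757 + 91
757 = 8×91 + 29
91 = 3×29 + 4
29 = 7×4 + 1
4 = 4×1 + 0
The gcd is 1. Working backward:
1 = 29 − 7·4
1 = −7·91 + 22·29
1 = 22·757 − 183·91
1 = −183·3119 + 754·757
1 = 754·6995 − 1691·3119
1 = −1691·31099 + 7518·6995
1 = 7518·131391 − 31763·31099
Hence 31099⁻¹ ≡ -31763 ≡ 99628 (mod 131391).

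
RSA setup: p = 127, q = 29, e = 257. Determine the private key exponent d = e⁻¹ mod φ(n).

3377

φ(n) = (p−1)(q−1) = 126·28 = 3528.
Need d with 257·d ≡ 1 (mod 3528). Apply the extended Euclidean algorithm:
3528 = 13×257 + 187
257 = 1×187 + 70
187 = 2×70 + 47
70 = 1×47 + 23
47 = 2×23 + 1
23 = 23×1 + 0
Back-substitute:
1 = 47 − 2·23
1 = −2·70 + 3·47
1 = 3·187 − 8·70
1 = −8·257 + 11·187
1 = 11·3528 − 151·257
So 257·(-151) ≡ 1 (mod 3528), hence d ≡ -151 ≡ 3377 (mod 3528).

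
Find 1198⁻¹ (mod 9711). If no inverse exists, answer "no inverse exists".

gcd(9711, 1198) by repeated division:
9711 = 8×1198 + 127
1198 = 9×127 + 55
127 = 2×55 + 17
55 = 3×17 + 4
17 = 4×4 + 1
4 = 4×1 + 0
Since gcd(1198, 9711) = 1, back-substitute to write 1 as a combination:
1 = 17 − 4·4
1 = −4·55 + 13·17
1 = 13·127 − 30·55
1 = −30·1198 + 283·127
1 = 283·9711 − 2294·1198
So 1198·(-2294) ≡ 1 (mod 9711), and -2294 ≡ 7417 (mod 9711).

7417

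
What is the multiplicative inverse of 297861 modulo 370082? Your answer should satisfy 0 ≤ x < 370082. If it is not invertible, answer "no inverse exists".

Extended Euclidean algorithm:
370082 = 1·297861 + 72221
297861 = 4·72221 + 8977
72221 = 8·8977 + 405
8977 = 22·405 + 67
405 = 6·67 + 3
67 = 22·3 + 1
3 = 3·1 + 0
Since gcd(297861, 370082) = 1, back-substitute to write 1 as a combination:
1 = 67 − 22·3
1 = −22·405 + 133·67
1 = 133·8977 − 2948·405
1 = −2948·72221 + 23717·8977
1 = 23717·297861 − 97816·72221
1 = −97816·370082 + 121533·297861
So 297861·121533 ≡ 1 (mod 370082).

121533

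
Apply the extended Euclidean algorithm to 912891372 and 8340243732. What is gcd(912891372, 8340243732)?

Repeated division:
8340243732 = 9×912891372 + 124221384
912891372 = 7×124221384 + 43341684
124221384 = 2×43341684 + 37538016
43341684 = 1×37538016 + 5803668
37538016 = 6×5803668 + 2716008
5803668 = 2×2716008 + 371652
2716008 = 7×371652 + 114444
371652 = 3×114444 + 28320
114444 = 4×28320 + 1164
28320 = 24×1164 + 384
1164 = 3×384 + 12
384 = 32×12 + 0
gcd(912891372, 8340243732) = 12.
Working backward:
12 = 1164 − 3·384
12 = −3·28320 + 73·1164
12 = 73·114444 − 295·28320
12 = −295·371652 + 958·114444
12 = 958·2716008 − 7001·371652
12 = −7001·5803668 + 14960·2716008
12 = 14960·37538016 − 96761·5803668
12 = −96761·43341684 + 111721·37538016
12 = 111721·124221384 − 320203·43341684
12 = −320203·912891372 + 2353142·124221384
12 = 2353142·8340243732 − 21498481·912891372
So 12 = (2353142)·8340243732 + (-21498481)·912891372.

12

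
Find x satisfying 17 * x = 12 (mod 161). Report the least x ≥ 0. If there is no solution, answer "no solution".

First find gcd(17, 161):
161 = 9*17 + 8
17 = 2*8 + 1
8 = 8*1 + 0
gcd = 1, so a unique solution mod 161 exists.
Back-substitute for the Bézout coefficients:
1 = 17 − 2·8
1 = −2·161 + 19·17
So 17·(19) ≡ 1 (mod 161), giving 17⁻¹ ≡ 19.
x ≡ 17⁻¹·12 ≡ 19·12 ≡ 67 (mod 161).

67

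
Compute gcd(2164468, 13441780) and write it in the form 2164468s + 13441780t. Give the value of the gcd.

4

Euclidean algorithm:
13441780 = 6·2164468 + 454972
2164468 = 4·454972 + 344580
454972 = 1·344580 + 110392
344580 = 3·110392 + 13404
110392 = 8·13404 + 3160
13404 = 4·3160 + 764
3160 = 4·764 + 104
764 = 7·104 + 36
104 = 2·36 + 32
36 = 1·32 + 4
32 = 8·4 + 0
gcd(2164468, 13441780) = 4.
Back-substituting:
4 = 36 − 32
4 = −104 + 3·36
4 = 3·764 − 22·104
4 = −22·3160 + 91·764
4 = 91·13404 − 386·3160
4 = −386·110392 + 3179·13404
4 = 3179·344580 − 9923·110392
4 = −9923·454972 + 13102·344580
4 = 13102·2164468 − 62331·454972
4 = −62331·13441780 + 387088·2164468
So 4 = (-62331)·13441780 + (387088)·2164468.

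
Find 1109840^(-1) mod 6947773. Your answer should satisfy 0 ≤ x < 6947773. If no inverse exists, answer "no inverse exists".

3295616

Apply the Euclidean algorithm to 6947773 and 1109840:
6947773 = 6*1109840 + 288733
1109840 = 3*288733 + 243641
288733 = 1*243641 + 45092
243641 = 5*45092 + 18181
45092 = 2*18181 + 8730
18181 = 2*8730 + 721
8730 = 12*721 + 78
721 = 9*78 + 19
78 = 4*19 + 2
19 = 9*2 + 1
2 = 2*1 + 0
gcd = 1, so the inverse exists. Back-substitute:
1 = 19 − 9·2
1 = −9·78 + 37·19
1 = 37·721 − 342·78
1 = −342·8730 + 4141·721
1 = 4141·18181 − 8624·8730
1 = −8624·45092 + 21389·18181
1 = 21389·243641 − 115569·45092
1 = −115569·288733 + 136958·243641
1 = 136958·1109840 − 526443·288733
1 = −526443·6947773 + 3295616·1109840
So 1109840·3295616 ≡ 1 (mod 6947773).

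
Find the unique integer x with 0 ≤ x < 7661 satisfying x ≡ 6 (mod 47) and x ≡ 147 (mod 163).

Write x = 6 + 47·k. Then 47·k ≡ 147 − 6 ≡ 141 (mod 163).
Need 47⁻¹ mod 163. Extended Euclid on (163, 47):
163 = 3*47 + 22
47 = 2*22 + 3
22 = 7*3 + 1
3 = 3*1 + 0
Back-substitute:
1 = 22 − 7·3
1 = −7·47 + 15·22
1 = 15·163 − 52·47
47⁻¹ ≡ 111 (mod 163), so k ≡ 111·141 ≡ 3 (mod 163).
x = 6 + 47·3 = 147.

147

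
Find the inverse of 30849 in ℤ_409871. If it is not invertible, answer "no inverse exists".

no inverse exists

Euclidean algorithm on 409871, 30849:
409871 = 13*30849 + 8834
30849 = 3*8834 + 4347
8834 = 2*4347 + 140
4347 = 31*140 + 7
140 = 20*7 + 0
gcd(30849, 409871) = 7 ≠ 1, so 30849 has no multiplicative inverse modulo 409871.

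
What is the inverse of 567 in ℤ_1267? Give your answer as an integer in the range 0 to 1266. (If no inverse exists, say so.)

no inverse exists

Euclidean algorithm on 1267, 567:
1267 = 2×567 + 133
567 = 4×133 + 35
133 = 3×35 + 28
35 = 1×28 + 7
28 = 4×7 + 0
The gcd is 7, not 1, hence no inverse exists.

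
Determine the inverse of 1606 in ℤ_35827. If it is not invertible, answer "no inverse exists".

Compute gcd(1606, 35827):
35827 = 22×1606 + 495
1606 = 3×495 + 121
495 = 4×121 + 11
121 = 11×11 + 0
gcd(1606, 35827) = 11 ≠ 1, so 1606 has no multiplicative inverse modulo 35827.

no inverse exists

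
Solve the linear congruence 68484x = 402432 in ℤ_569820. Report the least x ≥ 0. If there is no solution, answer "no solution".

First find gcd(68484, 569820):
569820 = 8*68484 + 21948
68484 = 3*21948 + 2640
21948 = 8*2640 + 828
2640 = 3*828 + 156
828 = 5*156 + 48
156 = 3*48 + 12
48 = 4*12 + 0
gcd = 12 and 12 | 402432, so solutions exist. Divide through by 12: 5707x ≡ 33536 (mod 47485).
Now find 5707⁻¹ mod 47485:
47485 = 8·5707 + 1829
5707 = 3·1829 + 220
1829 = 8·220 + 69
220 = 3·69 + 13
69 = 5·13 + 4
13 = 3·4 + 1
4 = 4·1 + 0
Back-substitute:
1 = 13 − 3·4
1 = −3·69 + 16·13
1 = 16·220 − 51·69
1 = −51·1829 + 424·220
1 = 424·5707 − 1323·1829
1 = −1323·47485 + 11008·5707
So 5707⁻¹ ≡ 11008 (mod 47485).
Then x ≡ 11008·33536 ≡ 15898 (mod 47485); the smallest non-negative solution is x = 15898.

15898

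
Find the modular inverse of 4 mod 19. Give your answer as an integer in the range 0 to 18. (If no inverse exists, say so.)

Extended Euclidean algorithm:
19 = 4*4 + 3
4 = 1*3 + 1
3 = 3*1 + 0
Since gcd(4, 19) = 1, back-substitute to write 1 as a combination:
1 = 4 − 3
1 = −19 + 5·4
So 4·5 ≡ 1 (mod 19).

5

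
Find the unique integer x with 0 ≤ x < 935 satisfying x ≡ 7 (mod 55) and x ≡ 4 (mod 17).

667

Write x = 7 + 55·k. Then 55·k ≡ 4 − 7 ≡ 14 (mod 17).
Need 55⁻¹ mod 17. Extended Euclid on (17, 4):
17 = 4*4 + 1
4 = 4*1 + 0
Back-substitute:
1 = 17 − 4·4
55⁻¹ ≡ 13 (mod 17), so k ≡ 13·14 ≡ 12 (mod 17).
x = 7 + 55·12 = 667.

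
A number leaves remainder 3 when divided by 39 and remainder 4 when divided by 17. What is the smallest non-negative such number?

Write x = 3 + 39·k. Then 39·k ≡ 4 − 3 ≡ 1 (mod 17).
Need 39⁻¹ mod 17. Extended Euclid on (17, 5):
17 = 3×5 + 2
5 = 2×2 + 1
2 = 2×1 + 0
Back-substitute:
1 = 5 − 2·2
1 = −2·17 + 7·5
39⁻¹ ≡ 7 (mod 17), so k ≡ 7·1 ≡ 7 (mod 17).
x = 3 + 39·7 = 276.

276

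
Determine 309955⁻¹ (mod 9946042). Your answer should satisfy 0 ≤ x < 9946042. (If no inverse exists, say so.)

7604115

gcd(9946042, 309955) by repeated division:
9946042 = 32·309955 + 27482
309955 = 11·27482 + 7653
27482 = 3·7653 + 4523
7653 = 1·4523 + 3130
4523 = 1·3130 + 1393
3130 = 2·1393 + 344
1393 = 4·344 + 17
344 = 20·17 + 4
17 = 4·4 + 1
4 = 4·1 + 0
gcd = 1, so the inverse exists. Back-substitute:
1 = 17 − 4·4
1 = −4·344 + 81·17
1 = 81·1393 − 328·344
1 = −328·3130 + 737·1393
1 = 737·4523 − 1065·3130
1 = −1065·7653 + 1802·4523
1 = 1802·27482 − 6471·7653
1 = −6471·309955 + 72983·27482
1 = 72983·9946042 − 2341927·309955
So 309955·(-2341927) ≡ 1 (mod 9946042), and -2341927 ≡ 7604115 (mod 9946042).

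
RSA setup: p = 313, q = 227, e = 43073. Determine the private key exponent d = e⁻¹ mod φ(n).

φ(n) = (p−1)(q−1) = 312·226 = 70512.
Need d with 43073·d ≡ 1 (mod 70512). Apply the extended Euclidean algorithm:
70512 = 1*43073 + 27439
43073 = 1*27439 + 15634
27439 = 1*15634 + 11805
15634 = 1*11805 + 3829
11805 = 3*3829 + 318
3829 = 12*318 + 13
318 = 24*13 + 6
13 = 2*6 + 1
6 = 6*1 + 0
Back-substitute:
1 = 13 − 2·6
1 = −2·318 + 49·13
1 = 49·3829 − 590·318
1 = −590·11805 + 1819·3829
1 = 1819·15634 − 2409·11805
1 = −2409·27439 + 4228·15634
1 = 4228·43073 − 6637·27439
1 = −6637·70512 + 10865·43073
So 43073·10865 ≡ 1 (mod 70512), hence d = 10865.

10865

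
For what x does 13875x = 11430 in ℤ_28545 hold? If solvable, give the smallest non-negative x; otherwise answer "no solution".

First find gcd(13875, 28545):
28545 = 2×13875 + 795
13875 = 17×795 + 360
795 = 2×360 + 75
360 = 4×75 + 60
75 = 1×60 + 15
60 = 4×15 + 0
gcd = 15 and 15 | 11430, so solutions exist. Divide through by 15: 925x ≡ 762 (mod 1903).
Now find 925⁻¹ mod 1903:
1903 = 2*925 + 53
925 = 17*53 + 24
53 = 2*24 + 5
24 = 4*5 + 4
5 = 1*4 + 1
4 = 4*1 + 0
Back-substitute:
1 = 5 − 4
1 = −24 + 5·5
1 = 5·53 − 11·24
1 = −11·925 + 192·53
1 = 192·1903 − 395·925
So 925·(-395) ≡ 1 (mod 1903), i.e. 925⁻¹ ≡ 1508.
Then x ≡ 1508·762 ≡ 1587 (mod 1903); the smallest non-negative solution is x = 1587.

1587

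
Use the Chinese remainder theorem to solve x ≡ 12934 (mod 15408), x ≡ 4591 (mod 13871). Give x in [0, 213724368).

36083062

Write x = 12934 + 15408·k. Then 15408·k ≡ 4591 − 12934 ≡ 5528 (mod 13871).
Need 15408⁻¹ mod 13871. Extended Euclid on (13871, 1537):
13871 = 9×1537 + 38
1537 = 40×38 + 17
38 = 2×17 + 4
17 = 4×4 + 1
4 = 4×1 + 0
Back-substitute:
1 = 17 − 4·4
1 = −4·38 + 9·17
1 = 9·1537 − 364·38
1 = −364·13871 + 3285·1537
15408⁻¹ ≡ 3285 (mod 13871), so k ≡ 3285·5528 ≡ 2341 (mod 13871).
x = 12934 + 15408·2341 = 36083062.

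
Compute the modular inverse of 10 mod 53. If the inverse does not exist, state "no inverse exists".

Run Euclid on (53, 10):
53 = 5·10 + 3
10 = 3·3 + 1
3 = 3·1 + 0
Since gcd(10, 53) = 1, back-substitute to write 1 as a combination:
1 = 10 − 3·3
1 = −3·53 + 16·10
So 10·16 ≡ 1 (mod 53).

16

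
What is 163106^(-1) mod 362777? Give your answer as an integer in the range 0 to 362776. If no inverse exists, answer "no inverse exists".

289666

Run Euclid on (362777, 163106):
362777 = 2·163106 + 36565
163106 = 4·36565 + 16846
36565 = 2·16846 + 2873
16846 = 5·2873 + 2481
2873 = 1·2481 + 392
2481 = 6·392 + 129
392 = 3·129 + 5
129 = 25·5 + 4
5 = 1·4 + 1
4 = 4·1 + 0
Since gcd(163106, 362777) = 1, back-substitute to write 1 as a combination:
1 = 5 − 4
1 = −129 + 26·5
1 = 26·392 − 79·129
1 = −79·2481 + 500·392
1 = 500·2873 − 579·2481
1 = −579·16846 + 3395·2873
1 = 3395·36565 − 7369·16846
1 = −7369·163106 + 32871·36565
1 = 32871·362777 − 73111·163106
Hence 163106⁻¹ ≡ -73111 ≡ 289666 (mod 362777).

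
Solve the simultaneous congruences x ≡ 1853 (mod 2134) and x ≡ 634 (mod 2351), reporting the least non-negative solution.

1493519

Write x = 1853 + 2134·k. Then 2134·k ≡ 634 − 1853 ≡ 1132 (mod 2351).
Need 2134⁻¹ mod 2351. Extended Euclid on (2351, 2134):
2351 = 1·2134 + 217
2134 = 9·217 + 181
217 = 1·181 + 36
181 = 5·36 + 1
36 = 36·1 + 0
Back-substitute:
1 = 181 − 5·36
1 = −5·217 + 6·181
1 = 6·2134 − 59·217
1 = −59·2351 + 65·2134
2134⁻¹ ≡ 65 (mod 2351), so k ≡ 65·1132 ≡ 699 (mod 2351).
x = 1853 + 2134·699 = 1493519.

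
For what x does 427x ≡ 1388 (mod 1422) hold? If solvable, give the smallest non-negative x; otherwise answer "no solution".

First find gcd(427, 1422):
1422 = 3×427 + 141
427 = 3×141 + 4
141 = 35×4 + 1
4 = 4×1 + 0
gcd = 1, so a unique solution mod 1422 exists.
Back-substitute for the Bézout coefficients:
1 = 141 − 35·4
1 = −35·427 + 106·141
1 = 106·1422 − 353·427
So 427·(-353) ≡ 1 (mod 1422), giving 427⁻¹ ≡ 1069.
x ≡ 427⁻¹·1388 ≡ 1069·1388 ≡ 626 (mod 1422).

626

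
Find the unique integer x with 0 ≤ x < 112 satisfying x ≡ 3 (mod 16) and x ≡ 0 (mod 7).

35

Write x = 3 + 16·k. Then 16·k ≡ 0 − 3 ≡ 4 (mod 7).
Need 16⁻¹ mod 7. Extended Euclid on (7, 2):
7 = 3*2 + 1
2 = 2*1 + 0
Back-substitute:
1 = 7 − 3·2
16⁻¹ ≡ 4 (mod 7), so k ≡ 4·4 ≡ 2 (mod 7).
x = 3 + 16·2 = 35.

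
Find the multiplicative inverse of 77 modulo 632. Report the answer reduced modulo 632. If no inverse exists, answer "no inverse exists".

Run Euclid on (632, 77):
632 = 8·77 + 16
77 = 4·16 + 13
16 = 1·13 + 3
13 = 4·3 + 1
3 = 3·1 + 0
gcd = 1, so the inverse exists. Back-substitute:
1 = 13 − 4·3
1 = −4·16 + 5·13
1 = 5·77 − 24·16
1 = −24·632 + 197·77
So 77·197 ≡ 1 (mod 632).

197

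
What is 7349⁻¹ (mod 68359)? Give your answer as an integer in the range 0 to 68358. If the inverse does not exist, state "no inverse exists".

52425

Run Euclid on (68359, 7349):
68359 = 9*7349 + 2218
7349 = 3*2218 + 695
2218 = 3*695 + 133
695 = 5*133 + 30
133 = 4*30 + 13
30 = 2*13 + 4
13 = 3*4 + 1
4 = 4*1 + 0
The gcd is 1. Working backward:
1 = 13 − 3·4
1 = −3·30 + 7·13
1 = 7·133 − 31·30
1 = −31·695 + 162·133
1 = 162·2218 − 517·695
1 = −517·7349 + 1713·2218
1 = 1713·68359 − 15934·7349
Hence 7349⁻¹ ≡ -15934 ≡ 52425 (mod 68359).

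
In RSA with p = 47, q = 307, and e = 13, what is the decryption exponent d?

φ(n) = (p−1)(q−1) = 46·306 = 14076.
Need d with 13·d ≡ 1 (mod 14076). Apply the extended Euclidean algorithm:
14076 = 1082×13 + 10
13 = 1×10 + 3
10 = 3×3 + 1
3 = 3×1 + 0
Back-substitute:
1 = 10 − 3·3
1 = −3·13 + 4·10
1 = 4·14076 − 4331·13
So 13·(-4331) ≡ 1 (mod 14076), hence d ≡ -4331 ≡ 9745 (mod 14076).

9745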